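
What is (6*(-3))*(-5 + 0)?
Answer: 90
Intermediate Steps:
(6*(-3))*(-5 + 0) = -18*(-5) = 90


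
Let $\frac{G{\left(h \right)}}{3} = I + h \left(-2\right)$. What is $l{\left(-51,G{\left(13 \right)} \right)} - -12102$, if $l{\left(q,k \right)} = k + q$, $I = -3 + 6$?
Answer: $11982$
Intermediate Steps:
$I = 3$
$G{\left(h \right)} = 9 - 6 h$ ($G{\left(h \right)} = 3 \left(3 + h \left(-2\right)\right) = 3 \left(3 - 2 h\right) = 9 - 6 h$)
$l{\left(-51,G{\left(13 \right)} \right)} - -12102 = \left(\left(9 - 78\right) - 51\right) - -12102 = \left(\left(9 - 78\right) - 51\right) + 12102 = \left(-69 - 51\right) + 12102 = -120 + 12102 = 11982$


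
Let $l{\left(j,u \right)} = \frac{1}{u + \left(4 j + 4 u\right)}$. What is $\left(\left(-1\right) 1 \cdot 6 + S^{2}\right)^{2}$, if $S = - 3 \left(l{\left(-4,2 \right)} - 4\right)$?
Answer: $\frac{361201}{16} \approx 22575.0$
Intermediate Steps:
$l{\left(j,u \right)} = \frac{1}{4 j + 5 u}$
$S = \frac{25}{2}$ ($S = - 3 \left(\frac{1}{4 \left(-4\right) + 5 \cdot 2} - 4\right) = - 3 \left(\frac{1}{-16 + 10} - 4\right) = - 3 \left(\frac{1}{-6} - 4\right) = - 3 \left(- \frac{1}{6} - 4\right) = \left(-3\right) \left(- \frac{25}{6}\right) = \frac{25}{2} \approx 12.5$)
$\left(\left(-1\right) 1 \cdot 6 + S^{2}\right)^{2} = \left(\left(-1\right) 1 \cdot 6 + \left(\frac{25}{2}\right)^{2}\right)^{2} = \left(\left(-1\right) 6 + \frac{625}{4}\right)^{2} = \left(-6 + \frac{625}{4}\right)^{2} = \left(\frac{601}{4}\right)^{2} = \frac{361201}{16}$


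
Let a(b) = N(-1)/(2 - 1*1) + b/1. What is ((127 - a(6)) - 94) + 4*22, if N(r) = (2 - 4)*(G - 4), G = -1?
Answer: 105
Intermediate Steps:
N(r) = 10 (N(r) = (2 - 4)*(-1 - 4) = -2*(-5) = 10)
a(b) = 10 + b (a(b) = 10/(2 - 1*1) + b/1 = 10/(2 - 1) + b*1 = 10/1 + b = 10*1 + b = 10 + b)
((127 - a(6)) - 94) + 4*22 = ((127 - (10 + 6)) - 94) + 4*22 = ((127 - 1*16) - 94) + 88 = ((127 - 16) - 94) + 88 = (111 - 94) + 88 = 17 + 88 = 105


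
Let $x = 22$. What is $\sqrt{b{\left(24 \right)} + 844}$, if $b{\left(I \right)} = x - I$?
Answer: $\sqrt{842} \approx 29.017$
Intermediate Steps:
$b{\left(I \right)} = 22 - I$
$\sqrt{b{\left(24 \right)} + 844} = \sqrt{\left(22 - 24\right) + 844} = \sqrt{-2 + 844} = \sqrt{842}$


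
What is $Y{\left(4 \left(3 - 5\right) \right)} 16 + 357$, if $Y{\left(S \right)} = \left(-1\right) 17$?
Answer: $85$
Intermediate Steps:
$Y{\left(S \right)} = -17$
$Y{\left(4 \left(3 - 5\right) \right)} 16 + 357 = \left(-17\right) 16 + 357 = -272 + 357 = 85$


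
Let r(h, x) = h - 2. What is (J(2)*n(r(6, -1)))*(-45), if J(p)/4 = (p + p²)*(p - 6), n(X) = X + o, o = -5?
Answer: -4320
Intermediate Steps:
r(h, x) = -2 + h
n(X) = -5 + X (n(X) = X - 5 = -5 + X)
J(p) = 4*(-6 + p)*(p + p²) (J(p) = 4*((p + p²)*(p - 6)) = 4*((p + p²)*(-6 + p)) = 4*((-6 + p)*(p + p²)) = 4*(-6 + p)*(p + p²))
(J(2)*n(r(6, -1)))*(-45) = ((4*2*(-6 + 2² - 5*2))*(-5 + (-2 + 6)))*(-45) = ((4*2*(-6 + 4 - 10))*(-5 + 4))*(-45) = ((4*2*(-12))*(-1))*(-45) = -96*(-1)*(-45) = 96*(-45) = -4320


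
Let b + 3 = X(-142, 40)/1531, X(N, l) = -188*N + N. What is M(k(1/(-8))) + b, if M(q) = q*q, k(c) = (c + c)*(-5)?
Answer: 389651/24496 ≈ 15.907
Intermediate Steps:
X(N, l) = -187*N
k(c) = -10*c (k(c) = (2*c)*(-5) = -10*c)
b = 21961/1531 (b = -3 - 187*(-142)/1531 = -3 + 26554*(1/1531) = -3 + 26554/1531 = 21961/1531 ≈ 14.344)
M(q) = q²
M(k(1/(-8))) + b = (-10/(-8))² + 21961/1531 = (-10*(-⅛))² + 21961/1531 = (5/4)² + 21961/1531 = 25/16 + 21961/1531 = 389651/24496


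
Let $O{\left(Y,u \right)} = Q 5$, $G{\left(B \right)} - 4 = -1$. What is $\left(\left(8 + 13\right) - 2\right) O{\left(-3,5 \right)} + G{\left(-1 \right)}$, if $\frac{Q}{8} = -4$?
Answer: $-3037$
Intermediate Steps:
$G{\left(B \right)} = 3$ ($G{\left(B \right)} = 4 - 1 = 3$)
$Q = -32$ ($Q = 8 \left(-4\right) = -32$)
$O{\left(Y,u \right)} = -160$ ($O{\left(Y,u \right)} = \left(-32\right) 5 = -160$)
$\left(\left(8 + 13\right) - 2\right) O{\left(-3,5 \right)} + G{\left(-1 \right)} = \left(\left(8 + 13\right) - 2\right) \left(-160\right) + 3 = \left(21 - 2\right) \left(-160\right) + 3 = 19 \left(-160\right) + 3 = -3040 + 3 = -3037$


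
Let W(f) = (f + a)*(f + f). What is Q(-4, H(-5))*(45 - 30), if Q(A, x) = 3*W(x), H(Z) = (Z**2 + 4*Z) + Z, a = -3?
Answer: 0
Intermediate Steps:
W(f) = 2*f*(-3 + f) (W(f) = (f - 3)*(f + f) = (-3 + f)*(2*f) = 2*f*(-3 + f))
H(Z) = Z**2 + 5*Z
Q(A, x) = 6*x*(-3 + x) (Q(A, x) = 3*(2*x*(-3 + x)) = 6*x*(-3 + x))
Q(-4, H(-5))*(45 - 30) = (6*(-5*(5 - 5))*(-3 - 5*(5 - 5)))*(45 - 30) = (6*(-5*0)*(-3 - 5*0))*15 = (6*0*(-3 + 0))*15 = (6*0*(-3))*15 = 0*15 = 0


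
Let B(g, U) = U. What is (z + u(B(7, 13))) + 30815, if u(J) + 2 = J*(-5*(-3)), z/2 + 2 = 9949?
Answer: 50902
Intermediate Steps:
z = 19894 (z = -4 + 2*9949 = -4 + 19898 = 19894)
u(J) = -2 + 15*J (u(J) = -2 + J*(-5*(-3)) = -2 + J*15 = -2 + 15*J)
(z + u(B(7, 13))) + 30815 = (19894 + (-2 + 15*13)) + 30815 = (19894 + (-2 + 195)) + 30815 = (19894 + 193) + 30815 = 20087 + 30815 = 50902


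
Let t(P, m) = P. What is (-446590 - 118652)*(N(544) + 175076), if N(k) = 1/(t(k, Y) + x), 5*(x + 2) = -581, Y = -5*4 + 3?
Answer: -210686499392778/2129 ≈ -9.8960e+10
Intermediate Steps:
Y = -17 (Y = -20 + 3 = -17)
x = -591/5 (x = -2 + (⅕)*(-581) = -2 - 581/5 = -591/5 ≈ -118.20)
N(k) = 1/(-591/5 + k) (N(k) = 1/(k - 591/5) = 1/(-591/5 + k))
(-446590 - 118652)*(N(544) + 175076) = (-446590 - 118652)*(5/(-591 + 5*544) + 175076) = -565242*(5/(-591 + 2720) + 175076) = -565242*(5/2129 + 175076) = -565242*372736809/2129 = -210686499392778/2129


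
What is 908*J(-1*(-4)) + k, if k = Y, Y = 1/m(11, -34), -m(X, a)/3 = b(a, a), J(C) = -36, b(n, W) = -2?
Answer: -196127/6 ≈ -32688.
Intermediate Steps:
m(X, a) = 6 (m(X, a) = -3*(-2) = 6)
Y = 1/6 ≈ 0.16667
k = 1/6 ≈ 0.16667
908*J(-1*(-4)) + k = 908*(-36) + 1/6 = -32688 + 1/6 = -196127/6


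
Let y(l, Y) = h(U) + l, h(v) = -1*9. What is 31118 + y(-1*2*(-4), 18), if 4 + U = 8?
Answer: 31117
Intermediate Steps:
U = 4 (U = -4 + 8 = 4)
h(v) = -9
y(l, Y) = -9 + l
31118 + y(-1*2*(-4), 18) = 31118 + (-9 - 1*2*(-4)) = 31118 + (-9 - 2*(-4)) = 31118 + (-9 + 8) = 31118 - 1 = 31117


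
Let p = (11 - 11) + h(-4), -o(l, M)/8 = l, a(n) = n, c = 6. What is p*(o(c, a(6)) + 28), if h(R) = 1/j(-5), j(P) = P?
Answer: 4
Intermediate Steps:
o(l, M) = -8*l
h(R) = -1/5 (h(R) = 1/(-5) = -1/5)
p = -1/5 (p = (11 - 11) - 1/5 = 0 - 1/5 = -1/5 ≈ -0.20000)
p*(o(c, a(6)) + 28) = -(-8*6 + 28)/5 = -(-48 + 28)/5 = -1/5*(-20) = 4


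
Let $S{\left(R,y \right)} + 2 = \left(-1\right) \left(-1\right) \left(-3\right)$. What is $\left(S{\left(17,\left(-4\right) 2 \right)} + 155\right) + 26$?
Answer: $176$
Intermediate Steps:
$S{\left(R,y \right)} = -5$ ($S{\left(R,y \right)} = -2 + \left(-1\right) \left(-1\right) \left(-3\right) = -2 + 1 \left(-3\right) = -2 - 3 = -5$)
$\left(S{\left(17,\left(-4\right) 2 \right)} + 155\right) + 26 = \left(-5 + 155\right) + 26 = 150 + 26 = 176$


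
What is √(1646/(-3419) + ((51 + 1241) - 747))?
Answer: √6365183071/3419 ≈ 23.335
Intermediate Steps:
√(1646/(-3419) + ((51 + 1241) - 747)) = √(1646*(-1/3419) + (1292 - 747)) = √(-1646/3419 + 545) = √(1861709/3419) = √6365183071/3419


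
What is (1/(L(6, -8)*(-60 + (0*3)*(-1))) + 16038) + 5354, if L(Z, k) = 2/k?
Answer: 320881/15 ≈ 21392.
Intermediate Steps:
(1/(L(6, -8)*(-60 + (0*3)*(-1))) + 16038) + 5354 = (1/((2/(-8))*(-60 + (0*3)*(-1))) + 16038) + 5354 = (1/((2*(-⅛))*(-60 + 0*(-1))) + 16038) + 5354 = (1/(-(-60 + 0)/4) + 16038) + 5354 = (1/(-¼*(-60)) + 16038) + 5354 = (1/15 + 16038) + 5354 = 240571/15 + 5354 = 320881/15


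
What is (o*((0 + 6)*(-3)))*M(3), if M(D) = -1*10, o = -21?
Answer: -3780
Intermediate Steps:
M(D) = -10
(o*((0 + 6)*(-3)))*M(3) = -21*(0 + 6)*(-3)*(-10) = -126*(-3)*(-10) = -21*(-18)*(-10) = 378*(-10) = -3780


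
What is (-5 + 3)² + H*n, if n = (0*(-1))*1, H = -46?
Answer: 4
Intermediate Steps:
n = 0 (n = 0*1 = 0)
(-5 + 3)² + H*n = (-5 + 3)² - 46*0 = (-2)² + 0 = 4 + 0 = 4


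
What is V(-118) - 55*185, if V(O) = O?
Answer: -10293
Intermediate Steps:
V(-118) - 55*185 = -118 - 55*185 = -118 - 10175 = -10293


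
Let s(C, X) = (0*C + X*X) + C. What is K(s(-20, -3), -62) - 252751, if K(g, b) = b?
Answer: -252813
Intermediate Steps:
s(C, X) = C + X**2 (s(C, X) = (0 + X**2) + C = X**2 + C = C + X**2)
K(s(-20, -3), -62) - 252751 = -62 - 252751 = -252813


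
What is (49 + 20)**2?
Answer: 4761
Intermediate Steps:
(49 + 20)**2 = 69**2 = 4761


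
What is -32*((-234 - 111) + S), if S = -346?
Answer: 22112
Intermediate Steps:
-32*((-234 - 111) + S) = -32*((-234 - 111) - 346) = -32*(-345 - 346) = -32*(-691) = 22112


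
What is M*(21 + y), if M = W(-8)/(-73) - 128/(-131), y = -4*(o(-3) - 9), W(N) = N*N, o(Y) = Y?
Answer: 66240/9563 ≈ 6.9267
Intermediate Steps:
W(N) = N**2
y = 48 (y = -4*(-3 - 9) = -4*(-12) = 48)
M = 960/9563 (M = (-8)**2/(-73) - 128/(-131) = 64*(-1/73) - 128*(-1/131) = -64/73 + 128/131 = 960/9563 ≈ 0.10039)
M*(21 + y) = 960*(21 + 48)/9563 = (960/9563)*69 = 66240/9563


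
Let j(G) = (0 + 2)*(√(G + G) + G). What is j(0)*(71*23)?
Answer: 0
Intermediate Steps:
j(G) = 2*G + 2*√2*√G (j(G) = 2*(√(2*G) + G) = 2*(√2*√G + G) = 2*(G + √2*√G) = 2*G + 2*√2*√G)
j(0)*(71*23) = (2*0 + 2*√2*√0)*(71*23) = (0 + 2*√2*0)*1633 = (0 + 0)*1633 = 0*1633 = 0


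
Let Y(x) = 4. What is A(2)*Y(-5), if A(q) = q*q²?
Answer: 32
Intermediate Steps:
A(q) = q³
A(2)*Y(-5) = 2³*4 = 8*4 = 32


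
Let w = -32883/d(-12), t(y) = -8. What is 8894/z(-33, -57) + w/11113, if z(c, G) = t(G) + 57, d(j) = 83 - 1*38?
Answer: 1482048241/8168055 ≈ 181.44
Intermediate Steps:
d(j) = 45 (d(j) = 83 - 38 = 45)
z(c, G) = 49 (z(c, G) = -8 + 57 = 49)
w = -10961/15 (w = -32883/45 = -32883*1/45 = -10961/15 ≈ -730.73)
8894/z(-33, -57) + w/11113 = 8894/49 - 10961/15/11113 = 8894*(1/49) - 10961/15*1/11113 = 8894/49 - 10961/166695 = 1482048241/8168055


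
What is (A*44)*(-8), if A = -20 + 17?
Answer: 1056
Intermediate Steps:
A = -3
(A*44)*(-8) = -3*44*(-8) = -132*(-8) = 1056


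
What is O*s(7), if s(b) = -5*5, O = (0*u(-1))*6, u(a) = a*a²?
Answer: 0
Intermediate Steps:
u(a) = a³
O = 0 (O = (0*(-1)³)*6 = (0*(-1))*6 = 0*6 = 0)
s(b) = -25
O*s(7) = 0*(-25) = 0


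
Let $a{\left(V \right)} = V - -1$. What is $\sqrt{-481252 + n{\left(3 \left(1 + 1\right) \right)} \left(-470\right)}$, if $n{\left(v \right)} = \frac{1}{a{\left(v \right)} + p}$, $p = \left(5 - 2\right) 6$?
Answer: $\frac{i \sqrt{12031770}}{5} \approx 693.74 i$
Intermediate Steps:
$a{\left(V \right)} = 1 + V$ ($a{\left(V \right)} = V + 1 = 1 + V$)
$p = 18$ ($p = \left(5 + \left(-3 + 1\right)\right) 6 = \left(5 - 2\right) 6 = 3 \cdot 6 = 18$)
$n{\left(v \right)} = \frac{1}{19 + v}$ ($n{\left(v \right)} = \frac{1}{\left(1 + v\right) + 18} = \frac{1}{19 + v}$)
$\sqrt{-481252 + n{\left(3 \left(1 + 1\right) \right)} \left(-470\right)} = \sqrt{-481252 + \frac{1}{19 + 3 \left(1 + 1\right)} \left(-470\right)} = \sqrt{-481252 + \frac{1}{19 + 3 \cdot 2} \left(-470\right)} = \sqrt{-481252 + \frac{1}{19 + 6} \left(-470\right)} = \sqrt{-481252 + \frac{1}{25} \left(-470\right)} = \sqrt{-481252 - \frac{94}{5}} = \sqrt{- \frac{2406354}{5}} = \frac{i \sqrt{12031770}}{5}$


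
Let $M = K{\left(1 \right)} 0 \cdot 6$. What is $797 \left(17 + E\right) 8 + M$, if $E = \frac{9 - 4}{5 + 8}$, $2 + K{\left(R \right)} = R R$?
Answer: $\frac{1440976}{13} \approx 1.1084 \cdot 10^{5}$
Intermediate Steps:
$K{\left(R \right)} = -2 + R^{2}$ ($K{\left(R \right)} = -2 + R R = -2 + R^{2}$)
$E = \frac{5}{13} \approx 0.38462$
$M = 0$ ($M = \left(-2 + 1^{2}\right) 0 \cdot 6 = \left(-2 + 1\right) 0 = \left(-1\right) 0 = 0$)
$797 \left(17 + E\right) 8 + M = 797 \left(17 + \frac{5}{13}\right) 8 + 0 = 797 \cdot \frac{226}{13} \cdot 8 + 0 = 797 \cdot \frac{1808}{13} + 0 = \frac{1440976}{13} + 0 = \frac{1440976}{13}$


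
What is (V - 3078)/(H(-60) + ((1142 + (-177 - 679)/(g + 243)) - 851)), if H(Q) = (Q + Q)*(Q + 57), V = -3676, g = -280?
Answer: -249898/24943 ≈ -10.019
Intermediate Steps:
H(Q) = 2*Q*(57 + Q) (H(Q) = (2*Q)*(57 + Q) = 2*Q*(57 + Q))
(V - 3078)/(H(-60) + ((1142 + (-177 - 679)/(g + 243)) - 851)) = (-3676 - 3078)/(2*(-60)*(57 - 60) + ((1142 + (-177 - 679)/(-280 + 243)) - 851)) = -6754/(2*(-60)*(-3) + ((1142 - 856/(-37)) - 851)) = -6754/(360 + ((1142 - 856*(-1/37)) - 851)) = -6754/(360 + ((1142 + 856/37) - 851)) = -6754/(360 + (43110/37 - 851)) = -6754/(360 + 11623/37) = -6754/24943/37 = -6754*37/24943 = -249898/24943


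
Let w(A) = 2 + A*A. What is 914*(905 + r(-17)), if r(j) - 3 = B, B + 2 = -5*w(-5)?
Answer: 704694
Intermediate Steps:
w(A) = 2 + A**2
B = -137 (B = -2 - 5*(2 + (-5)**2) = -2 - 5*(2 + 25) = -2 - 5*27 = -2 - 135 = -137)
r(j) = -134 (r(j) = 3 - 137 = -134)
914*(905 + r(-17)) = 914*(905 - 134) = 914*771 = 704694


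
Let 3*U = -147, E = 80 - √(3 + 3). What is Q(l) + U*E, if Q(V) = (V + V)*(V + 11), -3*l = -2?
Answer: -35140/9 + 49*√6 ≈ -3784.4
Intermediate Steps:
l = ⅔ (l = -⅓*(-2) = ⅔ ≈ 0.66667)
Q(V) = 2*V*(11 + V) (Q(V) = (2*V)*(11 + V) = 2*V*(11 + V))
E = 80 - √6 ≈ 77.551
U = -49 (U = (⅓)*(-147) = -49)
Q(l) + U*E = 2*(⅔)*(11 + ⅔) - 49*(80 - √6) = 2*(⅔)*(35/3) + (-3920 + 49*√6) = 140/9 + (-3920 + 49*√6) = -35140/9 + 49*√6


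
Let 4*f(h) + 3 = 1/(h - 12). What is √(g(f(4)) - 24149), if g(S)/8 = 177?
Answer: I*√22733 ≈ 150.77*I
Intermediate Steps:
f(h) = -¾ + 1/(4*(-12 + h)) (f(h) = -¾ + 1/(4*(h - 12)) = -¾ + 1/(4*(-12 + h)))
g(S) = 1416 (g(S) = 8*177 = 1416)
√(g(f(4)) - 24149) = √(1416 - 24149) = √(-22733) = I*√22733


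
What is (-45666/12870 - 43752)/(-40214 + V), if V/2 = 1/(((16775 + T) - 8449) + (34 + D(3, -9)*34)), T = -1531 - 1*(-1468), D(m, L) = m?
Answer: 262764537583/241496529560 ≈ 1.0881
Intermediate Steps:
T = -63 (T = -1531 + 1468 = -63)
V = 2/8399 (V = 2/(((16775 - 63) - 8449) + (34 + 3*34)) = 2/((16712 - 8449) + (34 + 102)) = 2/(8263 + 136) = 2/8399 ≈ 0.00023812)
(-45666/12870 - 43752)/(-40214 + V) = (-45666/12870 - 43752)/(-40214 + 2/8399) = (-45666*1/12870 - 43752)/(-337757384/8399) = (-2537/715 - 43752)*(-8399/337757384) = -31285217/715*(-8399/337757384) = 262764537583/241496529560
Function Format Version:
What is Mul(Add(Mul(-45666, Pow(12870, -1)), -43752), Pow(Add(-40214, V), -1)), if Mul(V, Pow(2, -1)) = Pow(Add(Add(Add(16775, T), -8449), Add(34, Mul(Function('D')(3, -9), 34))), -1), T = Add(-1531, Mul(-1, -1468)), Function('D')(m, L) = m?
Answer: Rational(262764537583, 241496529560) ≈ 1.0881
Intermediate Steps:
T = -63 (T = Add(-1531, 1468) = -63)
V = Rational(2, 8399) (V = Mul(2, Pow(Add(Add(Add(16775, -63), -8449), Add(34, Mul(3, 34))), -1)) = Mul(2, Pow(Add(Add(16712, -8449), Add(34, 102)), -1)) = Mul(2, Pow(Add(8263, 136), -1)) = Mul(2, Pow(8399, -1)) = Mul(2, Rational(1, 8399)) = Rational(2, 8399) ≈ 0.00023812)
Mul(Add(Mul(-45666, Pow(12870, -1)), -43752), Pow(Add(-40214, V), -1)) = Mul(Add(Mul(-45666, Pow(12870, -1)), -43752), Pow(Add(-40214, Rational(2, 8399)), -1)) = Mul(Add(Mul(-45666, Rational(1, 12870)), -43752), Pow(Rational(-337757384, 8399), -1)) = Mul(Add(Rational(-2537, 715), -43752), Rational(-8399, 337757384)) = Mul(Rational(-31285217, 715), Rational(-8399, 337757384)) = Rational(262764537583, 241496529560)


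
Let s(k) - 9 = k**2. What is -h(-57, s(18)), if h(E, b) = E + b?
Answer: -276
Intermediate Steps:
s(k) = 9 + k**2
-h(-57, s(18)) = -(-57 + (9 + 18**2)) = -(-57 + (9 + 324)) = -(-57 + 333) = -1*276 = -276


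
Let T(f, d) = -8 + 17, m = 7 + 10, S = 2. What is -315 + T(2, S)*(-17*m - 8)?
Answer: -2988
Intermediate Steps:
m = 17
T(f, d) = 9
-315 + T(2, S)*(-17*m - 8) = -315 + 9*(-17*17 - 8) = -315 + 9*(-289 - 8) = -315 + 9*(-297) = -315 - 2673 = -2988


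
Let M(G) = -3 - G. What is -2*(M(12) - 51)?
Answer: 132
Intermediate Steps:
-2*(M(12) - 51) = -2*((-3 - 1*12) - 51) = -2*((-3 - 12) - 51) = -2*(-15 - 51) = -2*(-66) = 132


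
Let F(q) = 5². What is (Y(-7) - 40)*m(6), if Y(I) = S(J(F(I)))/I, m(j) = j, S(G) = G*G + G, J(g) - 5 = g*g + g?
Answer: -2579760/7 ≈ -3.6854e+5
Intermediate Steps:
F(q) = 25
J(g) = 5 + g + g² (J(g) = 5 + (g*g + g) = 5 + (g² + g) = 5 + (g + g²) = 5 + g + g²)
S(G) = G + G² (S(G) = G² + G = G + G²)
Y(I) = 429680/I (Y(I) = ((5 + 25 + 25²)*(1 + (5 + 25 + 25²)))/I = ((5 + 25 + 625)*(1 + (5 + 25 + 625)))/I = (655*(1 + 655))/I = (655*656)/I = 429680/I)
(Y(-7) - 40)*m(6) = (429680/(-7) - 40)*6 = (429680*(-⅐) - 40)*6 = (-429680/7 - 40)*6 = -429960/7*6 = -2579760/7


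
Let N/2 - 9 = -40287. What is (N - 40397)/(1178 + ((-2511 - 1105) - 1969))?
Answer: 120953/4407 ≈ 27.446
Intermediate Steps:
N = -80556 (N = 18 + 2*(-40287) = 18 - 80574 = -80556)
(N - 40397)/(1178 + ((-2511 - 1105) - 1969)) = (-80556 - 40397)/(1178 + ((-2511 - 1105) - 1969)) = -120953/(1178 + (-3616 - 1969)) = -120953/(1178 - 5585) = -120953/(-4407) = -120953*(-1/4407) = 120953/4407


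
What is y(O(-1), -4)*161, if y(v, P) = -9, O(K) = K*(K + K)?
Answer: -1449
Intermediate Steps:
O(K) = 2*K² (O(K) = K*(2*K) = 2*K²)
y(O(-1), -4)*161 = -9*161 = -1449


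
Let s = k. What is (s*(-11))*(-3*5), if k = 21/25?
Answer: 693/5 ≈ 138.60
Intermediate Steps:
k = 21/25 (k = 21*(1/25) = 21/25 ≈ 0.84000)
s = 21/25 ≈ 0.84000
(s*(-11))*(-3*5) = ((21/25)*(-11))*(-3*5) = -231/25*(-15) = 693/5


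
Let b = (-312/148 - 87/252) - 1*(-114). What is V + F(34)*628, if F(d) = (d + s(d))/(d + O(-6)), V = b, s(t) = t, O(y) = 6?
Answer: 18323939/15540 ≈ 1179.1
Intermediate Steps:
b = 346687/3108 (b = (-312*1/148 - 87*1/252) + 114 = (-78/37 - 29/84) + 114 = -7625/3108 + 114 = 346687/3108 ≈ 111.55)
V = 346687/3108 ≈ 111.55
F(d) = 2*d/(6 + d) (F(d) = (d + d)/(d + 6) = (2*d)/(6 + d) = 2*d/(6 + d))
V + F(34)*628 = 346687/3108 + (2*34/(6 + 34))*628 = 346687/3108 + (2*34/40)*628 = 346687/3108 + (2*34*(1/40))*628 = 346687/3108 + (17/10)*628 = 346687/3108 + 5338/5 = 18323939/15540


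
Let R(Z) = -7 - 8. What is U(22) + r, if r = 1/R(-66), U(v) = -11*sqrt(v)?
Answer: -1/15 - 11*sqrt(22) ≈ -51.661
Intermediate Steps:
R(Z) = -15
r = -1/15 (r = 1/(-15) = -1/15 ≈ -0.066667)
U(22) + r = -11*sqrt(22) - 1/15 = -1/15 - 11*sqrt(22)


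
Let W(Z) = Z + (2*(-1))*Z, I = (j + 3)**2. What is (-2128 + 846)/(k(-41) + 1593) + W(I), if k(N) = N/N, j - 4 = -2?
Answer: -20566/797 ≈ -25.804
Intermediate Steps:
j = 2 (j = 4 - 2 = 2)
k(N) = 1
I = 25 (I = (2 + 3)**2 = 5**2 = 25)
W(Z) = -Z (W(Z) = Z - 2*Z = -Z)
(-2128 + 846)/(k(-41) + 1593) + W(I) = (-2128 + 846)/(1 + 1593) - 1*25 = -1282/1594 - 25 = -1282*1/1594 - 25 = -641/797 - 25 = -20566/797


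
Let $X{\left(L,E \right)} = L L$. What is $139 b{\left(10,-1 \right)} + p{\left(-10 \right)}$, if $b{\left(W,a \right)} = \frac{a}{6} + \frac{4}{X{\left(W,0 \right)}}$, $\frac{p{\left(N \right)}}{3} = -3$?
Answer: $- \frac{3991}{150} \approx -26.607$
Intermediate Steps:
$p{\left(N \right)} = -9$ ($p{\left(N \right)} = 3 \left(-3\right) = -9$)
$X{\left(L,E \right)} = L^{2}$
$b{\left(W,a \right)} = \frac{4}{W^{2}} + \frac{a}{6}$ ($b{\left(W,a \right)} = \frac{a}{6} + \frac{4}{W^{2}} = \frac{4}{W^{2}} + \frac{a}{6}$)
$139 b{\left(10,-1 \right)} + p{\left(-10 \right)} = 139 \left(\frac{4}{100} + \frac{1}{6} \left(-1\right)\right) - 9 = 139 \left(4 \cdot \frac{1}{100} - \frac{1}{6}\right) - 9 = 139 \left(\frac{1}{25} - \frac{1}{6}\right) - 9 = 139 \left(- \frac{19}{150}\right) - 9 = - \frac{2641}{150} - 9 = - \frac{3991}{150}$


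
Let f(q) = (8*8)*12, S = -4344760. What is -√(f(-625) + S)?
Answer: -2*I*√1085998 ≈ -2084.2*I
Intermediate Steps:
f(q) = 768 (f(q) = 64*12 = 768)
-√(f(-625) + S) = -√(768 - 4344760) = -√(-4343992) = -2*I*√1085998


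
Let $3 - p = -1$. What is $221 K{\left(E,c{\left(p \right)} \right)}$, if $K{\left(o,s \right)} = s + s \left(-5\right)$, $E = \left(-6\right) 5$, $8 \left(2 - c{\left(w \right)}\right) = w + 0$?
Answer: $-1326$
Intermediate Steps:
$p = 4$ ($p = 3 - -1 = 3 + 1 = 4$)
$c{\left(w \right)} = 2 - \frac{w}{8}$ ($c{\left(w \right)} = 2 - \frac{w + 0}{8} = 2 - \frac{w}{8}$)
$E = -30$
$K{\left(o,s \right)} = - 4 s$ ($K{\left(o,s \right)} = s - 5 s = - 4 s$)
$221 K{\left(E,c{\left(p \right)} \right)} = 221 \left(- 4 \left(2 - \frac{1}{2}\right)\right) = 221 \left(\left(-4\right) \frac{3}{2}\right) = 221 \left(-6\right) = -1326$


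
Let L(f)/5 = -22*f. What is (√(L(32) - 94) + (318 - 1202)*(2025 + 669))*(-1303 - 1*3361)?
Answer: 11107297344 - 4664*I*√3614 ≈ 1.1107e+10 - 2.8038e+5*I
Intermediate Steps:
L(f) = -110*f (L(f) = 5*(-22*f) = -110*f)
(√(L(32) - 94) + (318 - 1202)*(2025 + 669))*(-1303 - 1*3361) = (√(-110*32 - 94) + (318 - 1202)*(2025 + 669))*(-1303 - 1*3361) = (√(-3520 - 94) - 884*2694)*(-1303 - 3361) = (√(-3614) - 2381496)*(-4664) = (I*√3614 - 2381496)*(-4664) = (-2381496 + I*√3614)*(-4664) = 11107297344 - 4664*I*√3614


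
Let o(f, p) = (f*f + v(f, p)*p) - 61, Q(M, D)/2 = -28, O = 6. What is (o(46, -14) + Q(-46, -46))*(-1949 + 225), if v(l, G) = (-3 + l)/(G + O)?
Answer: -3576007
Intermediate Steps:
Q(M, D) = -56 (Q(M, D) = 2*(-28) = -56)
v(l, G) = (-3 + l)/(6 + G) (v(l, G) = (-3 + l)/(G + 6) = (-3 + l)/(6 + G))
o(f, p) = -61 + f² + p*(-3 + f)/(6 + p) (o(f, p) = (f*f + ((-3 + f)/(6 + p))*p) - 61 = (f² + p*(-3 + f)/(6 + p)) - 61 = -61 + f² + p*(-3 + f)/(6 + p))
(o(46, -14) + Q(-46, -46))*(-1949 + 225) = ((-14*(-3 + 46) + (-61 + 46²)*(6 - 14))/(6 - 14) - 56)*(-1949 + 225) = ((-14*43 + (-61 + 2116)*(-8))/(-8) - 56)*(-1724) = (-(-602 + 2055*(-8))/8 - 56)*(-1724) = (-(-602 - 16440)/8 - 56)*(-1724) = (-⅛*(-17042) - 56)*(-1724) = (8521/4 - 56)*(-1724) = (8297/4)*(-1724) = -3576007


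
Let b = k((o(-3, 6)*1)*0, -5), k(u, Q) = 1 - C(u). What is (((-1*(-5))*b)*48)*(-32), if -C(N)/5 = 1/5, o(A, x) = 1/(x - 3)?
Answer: -15360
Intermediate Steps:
o(A, x) = 1/(-3 + x)
C(N) = -1 (C(N) = -5/5 = -5*⅕ = -1)
k(u, Q) = 2 (k(u, Q) = 1 - 1*(-1) = 1 + 1 = 2)
b = 2
(((-1*(-5))*b)*48)*(-32) = ((-1*(-5)*2)*48)*(-32) = ((5*2)*48)*(-32) = (10*48)*(-32) = 480*(-32) = -15360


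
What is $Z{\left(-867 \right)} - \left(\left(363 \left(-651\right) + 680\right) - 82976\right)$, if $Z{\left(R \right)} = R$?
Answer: $317742$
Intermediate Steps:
$Z{\left(-867 \right)} - \left(\left(363 \left(-651\right) + 680\right) - 82976\right) = -867 - \left(\left(363 \left(-651\right) + 680\right) - 82976\right) = -867 - \left(\left(-236313 + 680\right) - 82976\right) = -867 - \left(-235633 - 82976\right) = -867 - -318609 = -867 + 318609 = 317742$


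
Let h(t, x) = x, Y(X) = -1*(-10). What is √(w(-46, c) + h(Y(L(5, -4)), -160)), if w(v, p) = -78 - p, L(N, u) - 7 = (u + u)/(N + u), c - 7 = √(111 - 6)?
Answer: √(-245 - √105) ≈ 15.976*I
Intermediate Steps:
c = 7 + √105 (c = 7 + √(111 - 6) = 7 + √105 ≈ 17.247)
L(N, u) = 7 + 2*u/(N + u) (L(N, u) = 7 + (u + u)/(N + u) = 7 + (2*u)/(N + u) = 7 + 2*u/(N + u))
Y(X) = 10
√(w(-46, c) + h(Y(L(5, -4)), -160)) = √((-78 - (7 + √105)) - 160) = √((-78 + (-7 - √105)) - 160) = √((-85 - √105) - 160) = √(-245 - √105)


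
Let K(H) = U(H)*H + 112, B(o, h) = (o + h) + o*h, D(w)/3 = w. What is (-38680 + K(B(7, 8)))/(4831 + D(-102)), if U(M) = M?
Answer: -33527/4525 ≈ -7.4093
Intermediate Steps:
D(w) = 3*w
B(o, h) = h + o + h*o (B(o, h) = (h + o) + h*o = h + o + h*o)
K(H) = 112 + H² (K(H) = H*H + 112 = H² + 112 = 112 + H²)
(-38680 + K(B(7, 8)))/(4831 + D(-102)) = (-38680 + (112 + (8 + 7 + 8*7)²))/(4831 + 3*(-102)) = (-38680 + (112 + (8 + 7 + 56)²))/(4831 - 306) = (-38680 + (112 + 71²))/4525 = (-38680 + (112 + 5041))*(1/4525) = (-38680 + 5153)*(1/4525) = -33527*1/4525 = -33527/4525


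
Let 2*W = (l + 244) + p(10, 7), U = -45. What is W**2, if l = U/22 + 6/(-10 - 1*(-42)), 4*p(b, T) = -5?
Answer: 1797505609/123904 ≈ 14507.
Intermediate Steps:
p(b, T) = -5/4 (p(b, T) = (1/4)*(-5) = -5/4)
l = -327/176 (l = -45/22 + 6/(-10 - 1*(-42)) = -45*1/22 + 6/(-10 + 42) = -45/22 + 6/32 = -45/22 + 6*(1/32) = -45/22 + 3/16 = -327/176 ≈ -1.8580)
W = 42397/352 (W = ((-327/176 + 244) - 5/4)/2 = (42617/176 - 5/4)/2 = (1/2)*(42397/176) = 42397/352 ≈ 120.45)
W**2 = (42397/352)**2 = 1797505609/123904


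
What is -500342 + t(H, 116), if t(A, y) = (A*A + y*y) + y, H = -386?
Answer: -337774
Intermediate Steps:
t(A, y) = y + A² + y² (t(A, y) = (A² + y²) + y = y + A² + y²)
-500342 + t(H, 116) = -500342 + (116 + (-386)² + 116²) = -500342 + (116 + 148996 + 13456) = -500342 + 162568 = -337774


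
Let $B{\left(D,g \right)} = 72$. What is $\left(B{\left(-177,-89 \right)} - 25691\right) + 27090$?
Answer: $1471$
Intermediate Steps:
$\left(B{\left(-177,-89 \right)} - 25691\right) + 27090 = \left(72 - 25691\right) + 27090 = -25619 + 27090 = 1471$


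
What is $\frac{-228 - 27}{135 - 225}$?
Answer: $\frac{17}{6} \approx 2.8333$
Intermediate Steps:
$\frac{-228 - 27}{135 - 225} = - \frac{255}{-90} = \left(-255\right) \left(- \frac{1}{90}\right) = \frac{17}{6}$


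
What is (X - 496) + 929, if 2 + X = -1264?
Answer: -833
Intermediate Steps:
X = -1266 (X = -2 - 1264 = -1266)
(X - 496) + 929 = (-1266 - 496) + 929 = -1762 + 929 = -833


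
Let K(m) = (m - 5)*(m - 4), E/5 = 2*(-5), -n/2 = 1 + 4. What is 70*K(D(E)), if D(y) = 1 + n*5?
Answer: 200340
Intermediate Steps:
n = -10 (n = -2*(1 + 4) = -2*5 = -10)
E = -50 (E = 5*(2*(-5)) = 5*(-10) = -50)
D(y) = -49 (D(y) = 1 - 10*5 = 1 - 50 = -49)
K(m) = (-5 + m)*(-4 + m)
70*K(D(E)) = 70*(20 + (-49)² - 9*(-49)) = 70*(20 + 2401 + 441) = 70*2862 = 200340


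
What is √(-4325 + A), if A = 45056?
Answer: √40731 ≈ 201.82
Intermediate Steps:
√(-4325 + A) = √(-4325 + 45056) = √40731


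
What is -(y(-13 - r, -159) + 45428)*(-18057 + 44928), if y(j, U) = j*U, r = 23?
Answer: -1374505392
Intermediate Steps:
y(j, U) = U*j
-(y(-13 - r, -159) + 45428)*(-18057 + 44928) = -(-159*(-13 - 1*23) + 45428)*(-18057 + 44928) = -(-159*(-13 - 23) + 45428)*26871 = -(-159*(-36) + 45428)*26871 = -(5724 + 45428)*26871 = -51152*26871 = -1*1374505392 = -1374505392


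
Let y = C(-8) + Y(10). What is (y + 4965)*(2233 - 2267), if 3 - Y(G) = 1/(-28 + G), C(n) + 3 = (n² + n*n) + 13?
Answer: -1562453/9 ≈ -1.7361e+5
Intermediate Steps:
C(n) = 10 + 2*n² (C(n) = -3 + ((n² + n*n) + 13) = -3 + ((n² + n²) + 13) = -3 + (2*n² + 13) = -3 + (13 + 2*n²) = 10 + 2*n²)
Y(G) = 3 - 1/(-28 + G)
y = 2539/18 (y = (10 + 2*(-8)²) + (-85 + 3*10)/(-28 + 10) = (10 + 2*64) + (-85 + 30)/(-18) = (10 + 128) - 1/18*(-55) = 138 + 55/18 = 2539/18 ≈ 141.06)
(y + 4965)*(2233 - 2267) = (2539/18 + 4965)*(2233 - 2267) = (91909/18)*(-34) = -1562453/9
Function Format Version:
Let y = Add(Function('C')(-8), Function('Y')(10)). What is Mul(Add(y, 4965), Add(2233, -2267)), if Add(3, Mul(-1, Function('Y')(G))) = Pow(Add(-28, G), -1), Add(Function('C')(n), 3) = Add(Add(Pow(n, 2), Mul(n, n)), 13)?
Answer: Rational(-1562453, 9) ≈ -1.7361e+5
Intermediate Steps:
Function('C')(n) = Add(10, Mul(2, Pow(n, 2))) (Function('C')(n) = Add(-3, Add(Add(Pow(n, 2), Mul(n, n)), 13)) = Add(-3, Add(Add(Pow(n, 2), Pow(n, 2)), 13)) = Add(-3, Add(Mul(2, Pow(n, 2)), 13)) = Add(-3, Add(13, Mul(2, Pow(n, 2)))) = Add(10, Mul(2, Pow(n, 2))))
Function('Y')(G) = Add(3, Mul(-1, Pow(Add(-28, G), -1)))
y = Rational(2539, 18) (y = Add(Add(10, Mul(2, Pow(-8, 2))), Mul(Pow(Add(-28, 10), -1), Add(-85, Mul(3, 10)))) = Add(Add(10, Mul(2, 64)), Mul(Pow(-18, -1), Add(-85, 30))) = Add(Add(10, 128), Mul(Rational(-1, 18), -55)) = Add(138, Rational(55, 18)) = Rational(2539, 18) ≈ 141.06)
Mul(Add(y, 4965), Add(2233, -2267)) = Mul(Add(Rational(2539, 18), 4965), Add(2233, -2267)) = Mul(Rational(91909, 18), -34) = Rational(-1562453, 9)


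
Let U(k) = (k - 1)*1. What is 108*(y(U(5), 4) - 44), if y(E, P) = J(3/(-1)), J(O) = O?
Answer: -5076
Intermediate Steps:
U(k) = -1 + k (U(k) = (-1 + k)*1 = -1 + k)
y(E, P) = -3 (y(E, P) = 3/(-1) = 3*(-1) = -3)
108*(y(U(5), 4) - 44) = 108*(-3 - 44) = 108*(-47) = -5076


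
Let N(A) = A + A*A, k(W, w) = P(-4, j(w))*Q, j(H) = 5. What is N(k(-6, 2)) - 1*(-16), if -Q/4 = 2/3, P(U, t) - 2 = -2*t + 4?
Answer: 1264/9 ≈ 140.44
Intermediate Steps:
P(U, t) = 6 - 2*t (P(U, t) = 2 + (-2*t + 4) = 2 + (4 - 2*t) = 6 - 2*t)
Q = -8/3 ≈ -2.6667
k(W, w) = 32/3 (k(W, w) = (6 - 2*5)*(-8/3) = (6 - 10)*(-8/3) = -4*(-8/3) = 32/3)
N(A) = A + A²
N(k(-6, 2)) - 1*(-16) = 32*(1 + 32/3)/3 - 1*(-16) = (32/3)*(35/3) + 16 = 1120/9 + 16 = 1264/9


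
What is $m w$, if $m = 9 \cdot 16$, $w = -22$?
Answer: $-3168$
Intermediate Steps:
$m = 144$
$m w = 144 \left(-22\right) = -3168$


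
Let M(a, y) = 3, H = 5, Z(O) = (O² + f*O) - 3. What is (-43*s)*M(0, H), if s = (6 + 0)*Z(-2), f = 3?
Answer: 3870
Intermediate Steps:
Z(O) = -3 + O² + 3*O (Z(O) = (O² + 3*O) - 3 = -3 + O² + 3*O)
s = -30 (s = (6 + 0)*(-3 + (-2)² + 3*(-2)) = 6*(-3 + 4 - 6) = 6*(-5) = -30)
(-43*s)*M(0, H) = -43*(-30)*3 = 1290*3 = 3870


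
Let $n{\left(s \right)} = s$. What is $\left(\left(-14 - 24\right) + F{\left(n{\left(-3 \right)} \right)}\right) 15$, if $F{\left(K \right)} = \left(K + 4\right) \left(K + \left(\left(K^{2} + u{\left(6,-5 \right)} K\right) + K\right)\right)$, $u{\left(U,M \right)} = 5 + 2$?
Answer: $-840$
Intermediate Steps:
$u{\left(U,M \right)} = 7$
$F{\left(K \right)} = \left(4 + K\right) \left(K^{2} + 9 K\right)$ ($F{\left(K \right)} = \left(K + 4\right) \left(K + \left(\left(K^{2} + 7 K\right) + K\right)\right) = \left(4 + K\right) \left(K + \left(K^{2} + 8 K\right)\right) = \left(4 + K\right) \left(K^{2} + 9 K\right)$)
$\left(\left(-14 - 24\right) + F{\left(n{\left(-3 \right)} \right)}\right) 15 = \left(\left(-14 - 24\right) - 3 \left(36 + \left(-3\right)^{2} + 13 \left(-3\right)\right)\right) 15 = \left(\left(-14 - 24\right) - 3 \left(36 + 9 - 39\right)\right) 15 = \left(-38 - 18\right) 15 = \left(-56\right) 15 = -840$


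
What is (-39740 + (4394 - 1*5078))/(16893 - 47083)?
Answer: 20212/15095 ≈ 1.3390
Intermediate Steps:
(-39740 + (4394 - 1*5078))/(16893 - 47083) = (-39740 + (4394 - 5078))/(-30190) = (-39740 - 684)*(-1/30190) = -40424*(-1/30190) = 20212/15095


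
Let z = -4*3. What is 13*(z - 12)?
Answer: -312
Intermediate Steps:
z = -12
13*(z - 12) = 13*(-12 - 12) = 13*(-24) = -312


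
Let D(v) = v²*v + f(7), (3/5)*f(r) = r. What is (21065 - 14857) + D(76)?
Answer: 1335587/3 ≈ 4.4520e+5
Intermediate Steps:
f(r) = 5*r/3
D(v) = 35/3 + v³ (D(v) = v²*v + (5/3)*7 = v³ + 35/3 = 35/3 + v³)
(21065 - 14857) + D(76) = (21065 - 14857) + (35/3 + 76³) = 6208 + (35/3 + 438976) = 6208 + 1316963/3 = 1335587/3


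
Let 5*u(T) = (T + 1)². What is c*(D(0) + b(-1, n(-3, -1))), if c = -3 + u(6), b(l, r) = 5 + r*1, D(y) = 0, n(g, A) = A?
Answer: 136/5 ≈ 27.200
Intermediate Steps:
u(T) = (1 + T)²/5 (u(T) = (T + 1)²/5 = (1 + T)²/5)
b(l, r) = 5 + r
c = 34/5 (c = -3 + (1 + 6)²/5 = -3 + (⅕)*7² = -3 + (⅕)*49 = -3 + 49/5 = 34/5 ≈ 6.8000)
c*(D(0) + b(-1, n(-3, -1))) = 34*(0 + (5 - 1))/5 = 34*(0 + 4)/5 = (34/5)*4 = 136/5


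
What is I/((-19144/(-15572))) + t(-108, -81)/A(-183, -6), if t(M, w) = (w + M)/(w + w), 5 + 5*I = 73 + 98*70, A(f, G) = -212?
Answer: 17153283989/15219480 ≈ 1127.1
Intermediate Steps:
I = 6928/5 (I = -1 + (73 + 98*70)/5 = -1 + (73 + 6860)/5 = -1 + (1/5)*6933 = -1 + 6933/5 = 6928/5 ≈ 1385.6)
t(M, w) = (M + w)/(2*w) (t(M, w) = (M + w)/((2*w)) = (M + w)*(1/(2*w)) = (M + w)/(2*w))
I/((-19144/(-15572))) + t(-108, -81)/A(-183, -6) = 6928/(5*((-19144/(-15572)))) + ((1/2)*(-108 - 81)/(-81))/(-212) = 6928/(5*((-19144*(-1/15572)))) + ((1/2)*(-1/81)*(-189))*(-1/212) = 6928/(5*(4786/3893)) + (7/6)*(-1/212) = (6928/5)*(3893/4786) - 7/1272 = 13485352/11965 - 7/1272 = 17153283989/15219480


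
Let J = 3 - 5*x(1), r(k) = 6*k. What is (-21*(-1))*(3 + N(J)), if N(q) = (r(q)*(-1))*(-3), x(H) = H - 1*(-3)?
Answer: -6363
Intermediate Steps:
x(H) = 3 + H (x(H) = H + 3 = 3 + H)
J = -17 (J = 3 - 5*(3 + 1) = 3 - 5*4 = 3 - 20 = -17)
N(q) = 18*q (N(q) = ((6*q)*(-1))*(-3) = -6*q*(-3) = 18*q)
(-21*(-1))*(3 + N(J)) = (-21*(-1))*(3 + 18*(-17)) = 21*(3 - 306) = 21*(-303) = -6363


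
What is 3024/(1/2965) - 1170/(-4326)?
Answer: 6464601555/721 ≈ 8.9662e+6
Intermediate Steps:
3024/(1/2965) - 1170/(-4326) = 3024/(1/2965) - 1170*(-1/4326) = 3024*2965 + 195/721 = 8966160 + 195/721 = 6464601555/721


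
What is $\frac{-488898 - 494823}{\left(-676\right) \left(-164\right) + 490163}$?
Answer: $- \frac{983721}{601027} \approx -1.6367$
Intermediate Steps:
$\frac{-488898 - 494823}{\left(-676\right) \left(-164\right) + 490163} = - \frac{983721}{110864 + 490163} = - \frac{983721}{601027}$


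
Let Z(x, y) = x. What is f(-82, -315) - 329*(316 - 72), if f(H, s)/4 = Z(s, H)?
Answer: -81536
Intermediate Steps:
f(H, s) = 4*s
f(-82, -315) - 329*(316 - 72) = 4*(-315) - 329*(316 - 72) = -1260 - 329*244 = -1260 - 1*80276 = -1260 - 80276 = -81536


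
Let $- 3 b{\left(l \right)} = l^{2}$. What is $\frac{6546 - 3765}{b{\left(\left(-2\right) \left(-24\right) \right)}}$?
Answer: $- \frac{927}{256} \approx -3.6211$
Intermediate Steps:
$b{\left(l \right)} = - \frac{l^{2}}{3}$
$\frac{6546 - 3765}{b{\left(\left(-2\right) \left(-24\right) \right)}} = \frac{6546 - 3765}{\left(- \frac{1}{3}\right) \left(\left(-2\right) \left(-24\right)\right)^{2}} = \frac{6546 - 3765}{\left(- \frac{1}{3}\right) 48^{2}} = \frac{2781}{\left(- \frac{1}{3}\right) 2304} = \frac{2781}{-768} = 2781 \left(- \frac{1}{768}\right) = - \frac{927}{256}$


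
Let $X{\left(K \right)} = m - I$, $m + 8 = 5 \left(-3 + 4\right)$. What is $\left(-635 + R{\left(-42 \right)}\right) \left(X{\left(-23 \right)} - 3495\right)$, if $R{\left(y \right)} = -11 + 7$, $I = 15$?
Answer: $2244807$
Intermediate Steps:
$m = -3$ ($m = -8 + 5 \left(-3 + 4\right) = -8 + 5 \cdot 1 = -8 + 5 = -3$)
$X{\left(K \right)} = -18$ ($X{\left(K \right)} = -3 - 15 = -18$)
$R{\left(y \right)} = -4$
$\left(-635 + R{\left(-42 \right)}\right) \left(X{\left(-23 \right)} - 3495\right) = \left(-635 - 4\right) \left(-18 - 3495\right) = \left(-639\right) \left(-3513\right) = 2244807$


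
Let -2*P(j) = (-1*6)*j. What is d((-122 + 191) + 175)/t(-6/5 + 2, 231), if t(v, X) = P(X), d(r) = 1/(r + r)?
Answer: 1/338184 ≈ 2.9570e-6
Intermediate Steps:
d(r) = 1/(2*r)
P(j) = 3*j (P(j) = -(-1*6)*j/2 = -(-3)*j = 3*j)
t(v, X) = 3*X
d((-122 + 191) + 175)/t(-6/5 + 2, 231) = (1/(2*((-122 + 191) + 175)))/((3*231)) = (1/(2*(69 + 175)))/693 = ((1/2)/244)*(1/693) = ((1/2)*(1/244))*(1/693) = (1/488)*(1/693) = 1/338184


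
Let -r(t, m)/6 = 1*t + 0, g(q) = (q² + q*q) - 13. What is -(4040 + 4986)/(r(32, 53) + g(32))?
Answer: -9026/1843 ≈ -4.8974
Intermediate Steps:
g(q) = -13 + 2*q² (g(q) = (q² + q²) - 13 = 2*q² - 13 = -13 + 2*q²)
r(t, m) = -6*t (r(t, m) = -6*(1*t + 0) = -6*(t + 0) = -6*t)
-(4040 + 4986)/(r(32, 53) + g(32)) = -(4040 + 4986)/(-6*32 + (-13 + 2*32²)) = -9026/(-192 + (-13 + 2*1024)) = -9026/(-192 + (-13 + 2048)) = -9026/(-192 + 2035) = -9026/1843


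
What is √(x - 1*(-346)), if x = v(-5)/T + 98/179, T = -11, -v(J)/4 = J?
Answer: 2*√334125517/1969 ≈ 18.567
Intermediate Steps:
v(J) = -4*J
x = -2502/1969 (x = -4*(-5)/(-11) + 98/179 = 20*(-1/11) + 98*(1/179) = -20/11 + 98/179 = -2502/1969 ≈ -1.2707)
√(x - 1*(-346)) = √(-2502/1969 - 1*(-346)) = √(-2502/1969 + 346) = √(678772/1969) = 2*√334125517/1969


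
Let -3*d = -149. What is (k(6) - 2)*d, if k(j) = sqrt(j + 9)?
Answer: -298/3 + 149*sqrt(15)/3 ≈ 93.025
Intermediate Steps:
d = 149/3 (d = -1/3*(-149) = 149/3 ≈ 49.667)
k(j) = sqrt(9 + j)
(k(6) - 2)*d = (sqrt(9 + 6) - 2)*(149/3) = (sqrt(15) - 2)*(149/3) = (-2 + sqrt(15))*(149/3) = -298/3 + 149*sqrt(15)/3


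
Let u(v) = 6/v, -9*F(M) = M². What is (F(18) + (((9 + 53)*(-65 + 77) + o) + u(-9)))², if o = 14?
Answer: 4682896/9 ≈ 5.2032e+5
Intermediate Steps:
F(M) = -M²/9
(F(18) + (((9 + 53)*(-65 + 77) + o) + u(-9)))² = (-⅑*18² + (((9 + 53)*(-65 + 77) + 14) + 6/(-9)))² = (-⅑*324 + ((62*12 + 14) + 6*(-⅑)))² = (-36 + ((744 + 14) - ⅔))² = (-36 + (758 - ⅔))² = (-36 + 2272/3)² = (2164/3)² = 4682896/9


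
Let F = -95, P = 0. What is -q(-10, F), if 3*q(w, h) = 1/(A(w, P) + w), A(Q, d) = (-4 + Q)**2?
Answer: -1/558 ≈ -0.0017921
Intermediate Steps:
q(w, h) = 1/(3*(w + (-4 + w)**2)) (q(w, h) = 1/(3*((-4 + w)**2 + w)) = 1/(3*(w + (-4 + w)**2)))
-q(-10, F) = -1/(3*(-10 + (-4 - 10)**2)) = -1/(3*(-10 + (-14)**2)) = -1/(3*(-10 + 196)) = -1/(3*186) = -1*1/558 = -1/558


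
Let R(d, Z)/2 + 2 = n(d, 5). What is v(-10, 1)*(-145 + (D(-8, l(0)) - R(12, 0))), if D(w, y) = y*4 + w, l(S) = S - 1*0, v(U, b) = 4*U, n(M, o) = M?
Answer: 6920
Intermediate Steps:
R(d, Z) = -4 + 2*d
l(S) = S (l(S) = S + 0 = S)
D(w, y) = w + 4*y (D(w, y) = 4*y + w = w + 4*y)
v(-10, 1)*(-145 + (D(-8, l(0)) - R(12, 0))) = (4*(-10))*(-145 + ((-8 + 4*0) - (-4 + 2*12))) = -40*(-145 + ((-8 + 0) - (-4 + 24))) = -40*(-145 + (-8 - 1*20)) = -40*(-145 + (-8 - 20)) = -40*(-145 - 28) = -40*(-173) = 6920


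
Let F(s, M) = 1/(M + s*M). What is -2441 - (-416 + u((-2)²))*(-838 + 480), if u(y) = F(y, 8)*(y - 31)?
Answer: -3032213/20 ≈ -1.5161e+5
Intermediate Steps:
F(s, M) = 1/(M + M*s)
u(y) = (-31 + y)/(8*(1 + y)) (u(y) = (1/(8*(1 + y)))*(y - 31) = (1/(8*(1 + y)))*(-31 + y) = (-31 + y)/(8*(1 + y)))
-2441 - (-416 + u((-2)²))*(-838 + 480) = -2441 - (-416 + (-31 + (-2)²)/(8*(1 + (-2)²)))*(-838 + 480) = -2441 - (-416 + (-31 + 4)/(8*(1 + 4)))*(-358) = -2441 - (-416 + (⅛)*(-27)/5)*(-358) = -2441 - (-416 + (⅛)*(⅕)*(-27))*(-358) = -2441 - (-416 - 27/40)*(-358) = -2441 - (-16667)*(-358)/40 = -2441 - 1*2983393/20 = -2441 - 2983393/20 = -3032213/20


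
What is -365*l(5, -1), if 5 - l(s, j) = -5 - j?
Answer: -3285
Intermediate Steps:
l(s, j) = 10 + j (l(s, j) = 5 - (-5 - j) = 5 + (5 + j) = 10 + j)
-365*l(5, -1) = -365*(10 - 1) = -365*9 = -3285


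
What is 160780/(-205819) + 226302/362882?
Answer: -346085783/2196706187 ≈ -0.15755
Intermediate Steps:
160780/(-205819) + 226302/362882 = 160780*(-1/205819) + 226302*(1/362882) = -160780/205819 + 113151/181441 = -346085783/2196706187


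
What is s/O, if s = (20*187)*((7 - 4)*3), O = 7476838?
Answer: 990/219907 ≈ 0.0045019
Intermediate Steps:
s = 33660 (s = 3740*(3*3) = 3740*9 = 33660)
s/O = 33660/7476838 = 33660*(1/7476838) = 990/219907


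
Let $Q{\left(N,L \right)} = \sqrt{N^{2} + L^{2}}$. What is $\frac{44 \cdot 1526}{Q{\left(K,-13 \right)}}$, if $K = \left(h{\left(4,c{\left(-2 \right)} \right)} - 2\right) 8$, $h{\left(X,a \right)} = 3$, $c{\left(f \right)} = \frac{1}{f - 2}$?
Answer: $\frac{67144 \sqrt{233}}{233} \approx 4398.8$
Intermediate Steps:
$c{\left(f \right)} = \frac{1}{-2 + f}$
$K = 8$ ($K = \left(3 - 2\right) 8 = 1 \cdot 8 = 8$)
$Q{\left(N,L \right)} = \sqrt{L^{2} + N^{2}}$
$\frac{44 \cdot 1526}{Q{\left(K,-13 \right)}} = \frac{44 \cdot 1526}{\sqrt{\left(-13\right)^{2} + 8^{2}}} = \frac{67144}{\sqrt{169 + 64}} = \frac{67144}{\sqrt{233}} = 67144 \frac{\sqrt{233}}{233} = \frac{67144 \sqrt{233}}{233}$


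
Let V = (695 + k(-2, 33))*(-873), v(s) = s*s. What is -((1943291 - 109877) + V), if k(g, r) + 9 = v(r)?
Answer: -283839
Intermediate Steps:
v(s) = s²
k(g, r) = -9 + r²
V = -1549575 (V = (695 + (-9 + 33²))*(-873) = (695 + (-9 + 1089))*(-873) = (695 + 1080)*(-873) = 1775*(-873) = -1549575)
-((1943291 - 109877) + V) = -((1943291 - 109877) - 1549575) = -(1833414 - 1549575) = -1*283839 = -283839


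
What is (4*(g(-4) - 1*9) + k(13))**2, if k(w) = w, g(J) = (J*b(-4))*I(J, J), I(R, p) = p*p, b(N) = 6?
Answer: 2430481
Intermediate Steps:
I(R, p) = p**2
g(J) = 6*J**3 (g(J) = (J*6)*J**2 = (6*J)*J**2 = 6*J**3)
(4*(g(-4) - 1*9) + k(13))**2 = (4*(6*(-4)**3 - 1*9) + 13)**2 = (4*(6*(-64) - 9) + 13)**2 = (4*(-384 - 9) + 13)**2 = (4*(-393) + 13)**2 = (-1572 + 13)**2 = (-1559)**2 = 2430481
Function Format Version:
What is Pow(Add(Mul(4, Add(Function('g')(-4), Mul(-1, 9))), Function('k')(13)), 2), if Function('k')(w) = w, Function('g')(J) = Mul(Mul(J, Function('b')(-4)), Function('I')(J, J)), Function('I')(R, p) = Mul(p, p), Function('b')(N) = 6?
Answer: 2430481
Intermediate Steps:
Function('I')(R, p) = Pow(p, 2)
Function('g')(J) = Mul(6, Pow(J, 3)) (Function('g')(J) = Mul(Mul(J, 6), Pow(J, 2)) = Mul(Mul(6, J), Pow(J, 2)) = Mul(6, Pow(J, 3)))
Pow(Add(Mul(4, Add(Function('g')(-4), Mul(-1, 9))), Function('k')(13)), 2) = Pow(Add(Mul(4, Add(Mul(6, Pow(-4, 3)), Mul(-1, 9))), 13), 2) = Pow(Add(Mul(4, Add(Mul(6, -64), -9)), 13), 2) = Pow(Add(Mul(4, Add(-384, -9)), 13), 2) = Pow(Add(Mul(4, -393), 13), 2) = Pow(Add(-1572, 13), 2) = Pow(-1559, 2) = 2430481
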